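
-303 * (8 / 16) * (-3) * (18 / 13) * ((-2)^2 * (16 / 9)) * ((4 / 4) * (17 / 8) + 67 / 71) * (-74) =-937957104 / 923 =-1016204.88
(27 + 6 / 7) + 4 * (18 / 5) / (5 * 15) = 24543 / 875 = 28.05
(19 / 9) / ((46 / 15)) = 0.69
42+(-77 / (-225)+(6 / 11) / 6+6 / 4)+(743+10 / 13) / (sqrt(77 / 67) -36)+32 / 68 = 450329616359 / 18981126450 -9669 * sqrt(5159) / 1127815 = 23.11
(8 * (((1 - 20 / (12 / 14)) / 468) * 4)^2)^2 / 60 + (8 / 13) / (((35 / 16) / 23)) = 6.47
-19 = -19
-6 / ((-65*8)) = 3 / 260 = 0.01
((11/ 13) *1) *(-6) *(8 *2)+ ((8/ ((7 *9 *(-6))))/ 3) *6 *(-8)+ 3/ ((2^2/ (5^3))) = 126367/ 9828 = 12.86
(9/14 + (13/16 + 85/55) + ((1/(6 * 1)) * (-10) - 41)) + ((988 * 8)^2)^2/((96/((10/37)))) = 500872515395632725/45584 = 10987901794393.49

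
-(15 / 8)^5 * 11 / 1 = -8353125 / 32768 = -254.92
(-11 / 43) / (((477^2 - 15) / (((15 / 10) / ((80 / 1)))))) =-11 / 521765440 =-0.00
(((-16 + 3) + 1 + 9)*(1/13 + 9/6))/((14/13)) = -123/28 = -4.39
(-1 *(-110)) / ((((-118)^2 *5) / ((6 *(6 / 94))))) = 99 / 163607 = 0.00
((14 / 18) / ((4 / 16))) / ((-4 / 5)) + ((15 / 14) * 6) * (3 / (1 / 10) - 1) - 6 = 11122 / 63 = 176.54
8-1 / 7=55 / 7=7.86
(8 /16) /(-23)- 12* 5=-2761 /46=-60.02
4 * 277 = 1108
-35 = -35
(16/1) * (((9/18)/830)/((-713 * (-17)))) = 4/5030215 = 0.00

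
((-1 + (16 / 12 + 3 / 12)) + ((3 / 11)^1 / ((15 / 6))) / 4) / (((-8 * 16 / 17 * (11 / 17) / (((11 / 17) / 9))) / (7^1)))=-47957 / 760320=-0.06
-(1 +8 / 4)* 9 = -27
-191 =-191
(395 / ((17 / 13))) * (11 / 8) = 56485 / 136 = 415.33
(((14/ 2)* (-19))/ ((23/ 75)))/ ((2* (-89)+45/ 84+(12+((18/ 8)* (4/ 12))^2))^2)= -125126400/ 7845391103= -0.02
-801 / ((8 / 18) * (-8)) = 7209 / 32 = 225.28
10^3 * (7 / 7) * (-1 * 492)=-492000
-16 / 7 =-2.29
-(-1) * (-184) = -184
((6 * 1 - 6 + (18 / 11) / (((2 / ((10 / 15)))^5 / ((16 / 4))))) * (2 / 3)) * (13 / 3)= 208 / 2673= 0.08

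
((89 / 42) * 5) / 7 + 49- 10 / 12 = 49.68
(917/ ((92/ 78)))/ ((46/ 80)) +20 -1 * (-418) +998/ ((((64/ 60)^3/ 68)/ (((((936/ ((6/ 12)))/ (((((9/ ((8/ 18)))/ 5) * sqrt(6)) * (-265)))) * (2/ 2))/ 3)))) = 946962/ 529 -13784875 * sqrt(6)/ 2544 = -11482.67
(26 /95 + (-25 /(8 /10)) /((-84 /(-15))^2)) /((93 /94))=-10120933 /13853280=-0.73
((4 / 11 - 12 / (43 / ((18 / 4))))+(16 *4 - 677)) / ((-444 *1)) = 290371 / 210012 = 1.38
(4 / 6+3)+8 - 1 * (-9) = 62 / 3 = 20.67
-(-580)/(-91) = -580/91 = -6.37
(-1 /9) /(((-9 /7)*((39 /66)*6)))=77 /3159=0.02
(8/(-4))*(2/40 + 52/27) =-3.95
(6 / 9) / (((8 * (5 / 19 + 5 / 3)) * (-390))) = -19 / 171600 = -0.00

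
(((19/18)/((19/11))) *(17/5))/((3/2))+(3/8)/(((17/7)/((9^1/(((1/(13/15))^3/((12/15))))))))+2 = 2357483/573750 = 4.11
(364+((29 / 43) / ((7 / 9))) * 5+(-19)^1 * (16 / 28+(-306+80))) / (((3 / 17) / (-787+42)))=-17732203175 / 903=-19636991.33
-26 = -26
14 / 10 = 7 / 5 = 1.40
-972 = -972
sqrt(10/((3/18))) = 2 * sqrt(15) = 7.75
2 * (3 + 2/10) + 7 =67/5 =13.40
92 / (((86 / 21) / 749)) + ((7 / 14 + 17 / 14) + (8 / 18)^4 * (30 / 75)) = 166165811582 / 9874305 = 16828.10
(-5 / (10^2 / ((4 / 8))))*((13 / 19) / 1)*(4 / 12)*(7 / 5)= -91 / 11400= -0.01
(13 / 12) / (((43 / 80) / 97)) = 25220 / 129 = 195.50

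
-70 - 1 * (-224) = 154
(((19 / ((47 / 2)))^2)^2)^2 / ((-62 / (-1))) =2173896069248 / 738149886514591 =0.00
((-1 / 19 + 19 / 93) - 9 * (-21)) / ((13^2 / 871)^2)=1500362959 / 298623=5024.27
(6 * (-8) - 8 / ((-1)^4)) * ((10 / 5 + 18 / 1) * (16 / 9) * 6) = -35840 / 3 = -11946.67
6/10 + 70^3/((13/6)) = 10290039/65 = 158308.29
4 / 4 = 1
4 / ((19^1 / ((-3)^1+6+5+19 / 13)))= 492 / 247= 1.99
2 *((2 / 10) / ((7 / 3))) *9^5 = 354294 / 35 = 10122.69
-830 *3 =-2490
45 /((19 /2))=90 /19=4.74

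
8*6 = 48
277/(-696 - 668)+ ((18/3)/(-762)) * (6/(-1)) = -0.16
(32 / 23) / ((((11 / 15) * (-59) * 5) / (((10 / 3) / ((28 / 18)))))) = -1440 / 104489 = -0.01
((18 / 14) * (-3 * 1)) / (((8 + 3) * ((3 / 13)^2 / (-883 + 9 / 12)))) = 1789203 / 308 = 5809.10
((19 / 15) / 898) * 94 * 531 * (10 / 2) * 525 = 82982025 / 449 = 184815.20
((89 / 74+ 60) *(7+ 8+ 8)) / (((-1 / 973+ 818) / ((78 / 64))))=3952825149 / 1884721984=2.10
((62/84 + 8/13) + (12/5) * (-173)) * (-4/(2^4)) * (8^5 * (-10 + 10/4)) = -2313832448/91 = -25426730.20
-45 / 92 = -0.49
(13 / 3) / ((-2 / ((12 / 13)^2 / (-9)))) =8 / 39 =0.21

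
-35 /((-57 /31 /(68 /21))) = 10540 /171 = 61.64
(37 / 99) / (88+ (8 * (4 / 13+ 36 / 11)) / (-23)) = 11063 / 2568024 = 0.00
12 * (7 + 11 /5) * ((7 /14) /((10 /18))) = 2484 /25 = 99.36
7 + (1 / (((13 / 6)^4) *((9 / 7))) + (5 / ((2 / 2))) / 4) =946545 / 114244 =8.29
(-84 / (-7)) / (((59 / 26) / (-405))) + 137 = -118277 / 59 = -2004.69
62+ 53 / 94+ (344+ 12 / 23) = 880119 / 2162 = 407.09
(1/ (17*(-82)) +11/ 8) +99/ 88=1742/ 697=2.50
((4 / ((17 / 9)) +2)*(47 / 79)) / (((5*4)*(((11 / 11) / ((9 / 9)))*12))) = 329 / 32232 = 0.01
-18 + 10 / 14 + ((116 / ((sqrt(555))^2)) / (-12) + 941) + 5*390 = 33492937 / 11655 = 2873.70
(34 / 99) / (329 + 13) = 17 / 16929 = 0.00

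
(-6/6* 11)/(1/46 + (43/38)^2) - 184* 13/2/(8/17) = -220565331/86498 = -2549.95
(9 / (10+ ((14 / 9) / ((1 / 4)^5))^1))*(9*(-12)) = -4374 / 7213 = -0.61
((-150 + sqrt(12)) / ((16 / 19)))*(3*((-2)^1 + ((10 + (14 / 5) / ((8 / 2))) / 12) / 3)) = 58235 / 64 - 11647*sqrt(3) / 960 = 888.91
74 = 74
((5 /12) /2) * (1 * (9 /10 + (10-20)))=-91 /48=-1.90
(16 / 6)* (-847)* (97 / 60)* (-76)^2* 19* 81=-162296231328 / 5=-32459246265.60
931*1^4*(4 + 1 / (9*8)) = 269059 / 72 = 3736.93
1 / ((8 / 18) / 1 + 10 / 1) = 9 / 94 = 0.10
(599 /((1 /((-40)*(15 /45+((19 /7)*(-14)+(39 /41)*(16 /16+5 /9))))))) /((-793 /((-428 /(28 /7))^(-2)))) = -0.10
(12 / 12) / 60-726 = -43559 / 60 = -725.98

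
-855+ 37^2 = 514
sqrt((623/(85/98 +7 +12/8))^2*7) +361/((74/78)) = 30527*sqrt(7)/459 +14079/37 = 556.48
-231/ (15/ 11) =-847/ 5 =-169.40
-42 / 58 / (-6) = 7 / 58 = 0.12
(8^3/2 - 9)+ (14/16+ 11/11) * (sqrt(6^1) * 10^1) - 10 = 75 * sqrt(6)/4+ 237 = 282.93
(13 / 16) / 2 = 13 / 32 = 0.41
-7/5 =-1.40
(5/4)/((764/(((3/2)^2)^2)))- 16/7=-779501/342272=-2.28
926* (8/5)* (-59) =-437072/5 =-87414.40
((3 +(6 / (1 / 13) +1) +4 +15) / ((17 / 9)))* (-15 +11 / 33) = -13332 / 17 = -784.24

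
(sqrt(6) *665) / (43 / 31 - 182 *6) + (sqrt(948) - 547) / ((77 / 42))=-283.06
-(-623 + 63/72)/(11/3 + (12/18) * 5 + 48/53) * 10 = 1318905/1676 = 786.94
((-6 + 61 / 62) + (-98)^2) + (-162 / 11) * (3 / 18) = 6544833 / 682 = 9596.53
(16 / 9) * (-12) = -21.33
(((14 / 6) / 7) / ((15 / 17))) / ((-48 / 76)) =-323 / 540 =-0.60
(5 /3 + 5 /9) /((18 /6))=20 /27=0.74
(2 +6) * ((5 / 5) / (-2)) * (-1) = 4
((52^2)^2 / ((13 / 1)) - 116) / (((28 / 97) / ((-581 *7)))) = -7922610703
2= 2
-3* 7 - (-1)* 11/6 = -19.17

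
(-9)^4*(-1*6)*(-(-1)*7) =-275562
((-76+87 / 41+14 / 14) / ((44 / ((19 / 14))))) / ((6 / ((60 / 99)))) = -7885 / 34727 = -0.23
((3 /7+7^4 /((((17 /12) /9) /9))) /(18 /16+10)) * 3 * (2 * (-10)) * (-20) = 14807852.71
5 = 5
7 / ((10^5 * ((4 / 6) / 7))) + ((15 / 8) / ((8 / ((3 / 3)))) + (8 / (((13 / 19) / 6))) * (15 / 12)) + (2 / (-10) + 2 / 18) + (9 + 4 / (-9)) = 375936929 / 3900000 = 96.39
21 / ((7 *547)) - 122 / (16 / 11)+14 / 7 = -358261 / 4376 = -81.87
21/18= 7/6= 1.17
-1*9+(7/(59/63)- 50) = -3040/59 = -51.53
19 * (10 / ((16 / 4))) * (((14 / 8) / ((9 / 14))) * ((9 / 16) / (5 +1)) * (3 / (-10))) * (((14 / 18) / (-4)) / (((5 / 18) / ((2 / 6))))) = 6517 / 7680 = 0.85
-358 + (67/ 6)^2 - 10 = -8759/ 36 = -243.31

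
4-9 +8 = 3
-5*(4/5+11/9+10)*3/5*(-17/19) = 9197/285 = 32.27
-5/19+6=109/19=5.74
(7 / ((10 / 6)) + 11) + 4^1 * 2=116 / 5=23.20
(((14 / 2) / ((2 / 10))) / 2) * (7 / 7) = 35 / 2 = 17.50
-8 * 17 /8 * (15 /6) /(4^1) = -85 /8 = -10.62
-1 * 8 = -8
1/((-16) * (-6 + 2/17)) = 17/1600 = 0.01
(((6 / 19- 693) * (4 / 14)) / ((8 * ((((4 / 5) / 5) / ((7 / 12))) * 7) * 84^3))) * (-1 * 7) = 109675 / 720728064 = 0.00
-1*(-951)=951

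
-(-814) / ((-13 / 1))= -814 / 13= -62.62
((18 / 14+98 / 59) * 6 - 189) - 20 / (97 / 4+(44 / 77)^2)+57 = -229048798 / 1989421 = -115.13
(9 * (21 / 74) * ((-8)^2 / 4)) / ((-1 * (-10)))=756 / 185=4.09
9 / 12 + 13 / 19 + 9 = 793 / 76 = 10.43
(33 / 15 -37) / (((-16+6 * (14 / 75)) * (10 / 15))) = 435 / 124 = 3.51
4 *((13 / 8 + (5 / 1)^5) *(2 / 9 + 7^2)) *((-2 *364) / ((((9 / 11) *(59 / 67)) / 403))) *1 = -1197963061331036 / 4779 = -250672329217.63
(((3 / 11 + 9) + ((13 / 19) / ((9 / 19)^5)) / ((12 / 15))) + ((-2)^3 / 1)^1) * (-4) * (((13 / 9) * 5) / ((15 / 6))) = -2508642734 / 5845851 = -429.13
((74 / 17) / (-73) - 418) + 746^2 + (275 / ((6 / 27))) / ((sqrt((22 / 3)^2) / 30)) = 1392800213 / 2482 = 561160.44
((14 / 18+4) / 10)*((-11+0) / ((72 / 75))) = -2365 / 432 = -5.47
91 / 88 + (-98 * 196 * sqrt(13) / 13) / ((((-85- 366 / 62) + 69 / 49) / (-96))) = 91 / 88- 2800987392 * sqrt(13) / 1767259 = -5713.52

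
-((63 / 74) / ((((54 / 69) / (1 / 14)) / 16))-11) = 361 / 37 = 9.76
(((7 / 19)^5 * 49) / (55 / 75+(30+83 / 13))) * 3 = 68824665 / 2560286366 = 0.03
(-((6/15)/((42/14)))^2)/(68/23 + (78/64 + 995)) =-2944/165463425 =-0.00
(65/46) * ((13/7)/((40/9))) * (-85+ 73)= -4563/644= -7.09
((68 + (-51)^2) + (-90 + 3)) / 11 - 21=2351 / 11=213.73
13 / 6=2.17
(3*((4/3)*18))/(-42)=-12/7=-1.71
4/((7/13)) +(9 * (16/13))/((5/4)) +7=10597/455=23.29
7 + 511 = 518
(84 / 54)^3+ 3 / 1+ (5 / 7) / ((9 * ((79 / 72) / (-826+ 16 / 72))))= -21352837 / 403137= -52.97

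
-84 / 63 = -4 / 3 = -1.33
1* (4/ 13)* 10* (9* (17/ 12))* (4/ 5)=408/ 13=31.38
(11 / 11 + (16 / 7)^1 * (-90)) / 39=-1433 / 273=-5.25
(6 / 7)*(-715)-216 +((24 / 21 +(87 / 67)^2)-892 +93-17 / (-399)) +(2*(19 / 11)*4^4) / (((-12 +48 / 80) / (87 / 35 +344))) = -561589690561 / 19702221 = -28503.88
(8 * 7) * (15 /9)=280 /3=93.33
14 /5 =2.80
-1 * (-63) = 63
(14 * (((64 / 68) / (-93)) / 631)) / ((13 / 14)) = -3136 / 12968943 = -0.00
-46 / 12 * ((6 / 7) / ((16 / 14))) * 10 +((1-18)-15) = -243 / 4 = -60.75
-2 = -2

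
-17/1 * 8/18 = -68/9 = -7.56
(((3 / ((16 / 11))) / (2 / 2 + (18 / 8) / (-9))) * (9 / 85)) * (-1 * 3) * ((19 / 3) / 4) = -1881 / 1360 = -1.38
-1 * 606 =-606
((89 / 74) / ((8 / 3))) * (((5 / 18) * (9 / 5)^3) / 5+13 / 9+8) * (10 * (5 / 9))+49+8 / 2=6191891 / 79920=77.48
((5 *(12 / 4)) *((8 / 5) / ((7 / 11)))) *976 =257664 / 7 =36809.14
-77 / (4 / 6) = -231 / 2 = -115.50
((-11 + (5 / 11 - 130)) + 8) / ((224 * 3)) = -243 / 1232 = -0.20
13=13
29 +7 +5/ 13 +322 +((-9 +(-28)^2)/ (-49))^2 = 18994384/ 31213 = 608.54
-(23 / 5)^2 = -529 / 25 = -21.16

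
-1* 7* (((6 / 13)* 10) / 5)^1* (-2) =168 / 13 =12.92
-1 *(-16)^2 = -256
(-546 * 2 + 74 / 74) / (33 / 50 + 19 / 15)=-163650 / 289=-566.26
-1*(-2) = 2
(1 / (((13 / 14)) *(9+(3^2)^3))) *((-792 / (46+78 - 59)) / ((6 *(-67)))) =308 / 6963645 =0.00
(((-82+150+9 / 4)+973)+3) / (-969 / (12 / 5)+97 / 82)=-57195 / 22007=-2.60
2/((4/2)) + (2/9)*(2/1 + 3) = 19/9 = 2.11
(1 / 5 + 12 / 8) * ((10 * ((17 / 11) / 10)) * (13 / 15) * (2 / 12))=3757 / 9900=0.38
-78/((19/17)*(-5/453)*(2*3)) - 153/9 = 98498/95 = 1036.82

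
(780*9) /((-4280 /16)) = -2808 /107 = -26.24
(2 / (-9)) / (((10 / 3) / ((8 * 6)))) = -16 / 5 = -3.20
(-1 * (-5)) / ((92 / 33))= 1.79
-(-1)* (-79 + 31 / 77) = -6052 / 77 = -78.60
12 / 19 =0.63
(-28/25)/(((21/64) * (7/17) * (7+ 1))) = -544/525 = -1.04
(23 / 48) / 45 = 23 / 2160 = 0.01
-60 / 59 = -1.02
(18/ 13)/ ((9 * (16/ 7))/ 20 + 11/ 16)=10080/ 12493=0.81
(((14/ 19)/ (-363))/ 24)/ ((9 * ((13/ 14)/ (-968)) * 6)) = 98/ 60021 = 0.00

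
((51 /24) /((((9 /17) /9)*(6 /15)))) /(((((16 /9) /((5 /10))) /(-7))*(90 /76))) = -38437 /256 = -150.14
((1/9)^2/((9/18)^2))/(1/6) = 8/27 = 0.30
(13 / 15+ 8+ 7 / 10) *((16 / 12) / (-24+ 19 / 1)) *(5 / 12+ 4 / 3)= -2009 / 450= -4.46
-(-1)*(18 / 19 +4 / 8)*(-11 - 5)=-440 / 19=-23.16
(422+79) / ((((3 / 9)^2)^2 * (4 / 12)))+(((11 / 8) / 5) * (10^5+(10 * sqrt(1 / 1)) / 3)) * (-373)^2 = 45915561335 / 12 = 3826296777.92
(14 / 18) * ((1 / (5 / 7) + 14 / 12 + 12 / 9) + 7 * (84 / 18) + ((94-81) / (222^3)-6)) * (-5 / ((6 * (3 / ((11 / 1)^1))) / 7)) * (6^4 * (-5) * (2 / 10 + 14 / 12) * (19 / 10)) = 702106911748781 / 82057860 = 8556242.04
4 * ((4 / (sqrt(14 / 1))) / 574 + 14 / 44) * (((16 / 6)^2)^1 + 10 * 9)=3496 * sqrt(14) / 18081 + 12236 / 99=124.32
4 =4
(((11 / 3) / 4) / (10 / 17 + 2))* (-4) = -17 / 12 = -1.42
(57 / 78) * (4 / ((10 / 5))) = 19 / 13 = 1.46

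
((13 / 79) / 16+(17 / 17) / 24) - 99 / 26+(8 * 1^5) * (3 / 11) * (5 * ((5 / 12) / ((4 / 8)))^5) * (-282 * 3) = -6039734719 / 1626768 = -3712.72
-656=-656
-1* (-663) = 663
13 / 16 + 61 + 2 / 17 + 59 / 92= 62.57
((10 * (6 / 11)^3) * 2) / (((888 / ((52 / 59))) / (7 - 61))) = -0.17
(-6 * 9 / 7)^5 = -459165024 / 16807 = -27319.87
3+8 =11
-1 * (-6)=6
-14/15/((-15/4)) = 56/225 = 0.25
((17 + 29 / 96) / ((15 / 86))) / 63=71423 / 45360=1.57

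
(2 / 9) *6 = 4 / 3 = 1.33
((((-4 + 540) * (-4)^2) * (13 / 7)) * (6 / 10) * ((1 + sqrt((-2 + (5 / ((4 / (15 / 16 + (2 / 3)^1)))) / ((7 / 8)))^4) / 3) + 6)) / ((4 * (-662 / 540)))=-4533555 / 331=-13696.54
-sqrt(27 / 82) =-3 * sqrt(246) / 82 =-0.57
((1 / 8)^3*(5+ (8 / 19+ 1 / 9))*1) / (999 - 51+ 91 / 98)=3311 / 290782080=0.00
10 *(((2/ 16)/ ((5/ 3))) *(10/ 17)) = 15/ 34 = 0.44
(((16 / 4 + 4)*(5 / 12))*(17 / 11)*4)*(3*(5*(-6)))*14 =-285600 / 11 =-25963.64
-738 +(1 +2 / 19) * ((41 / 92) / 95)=-122551419 / 166060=-737.99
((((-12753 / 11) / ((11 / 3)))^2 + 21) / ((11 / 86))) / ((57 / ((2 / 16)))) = 10492419551 / 6119938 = 1714.47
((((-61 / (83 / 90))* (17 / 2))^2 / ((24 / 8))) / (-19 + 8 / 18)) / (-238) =23.86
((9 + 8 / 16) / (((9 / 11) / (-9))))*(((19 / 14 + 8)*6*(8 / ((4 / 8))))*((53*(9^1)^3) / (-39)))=8462739384 / 91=92997136.09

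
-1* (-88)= 88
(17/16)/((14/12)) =51/56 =0.91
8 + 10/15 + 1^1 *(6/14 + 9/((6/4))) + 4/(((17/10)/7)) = 11269/357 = 31.57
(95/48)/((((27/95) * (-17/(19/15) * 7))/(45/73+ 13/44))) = -100450055/1486102464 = -0.07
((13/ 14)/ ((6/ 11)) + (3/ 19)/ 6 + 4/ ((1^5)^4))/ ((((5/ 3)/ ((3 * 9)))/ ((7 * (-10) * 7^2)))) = -12096189/ 38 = -318320.76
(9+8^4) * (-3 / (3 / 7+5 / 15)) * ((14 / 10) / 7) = -51723 / 16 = -3232.69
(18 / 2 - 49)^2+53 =1653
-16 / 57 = -0.28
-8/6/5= -4/15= -0.27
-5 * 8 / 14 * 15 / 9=-100 / 21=-4.76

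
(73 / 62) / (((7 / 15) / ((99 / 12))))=36135 / 1736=20.82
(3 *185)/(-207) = -185/69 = -2.68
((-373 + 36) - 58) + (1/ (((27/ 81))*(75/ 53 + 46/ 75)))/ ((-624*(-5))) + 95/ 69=-45550089785/ 115720176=-393.62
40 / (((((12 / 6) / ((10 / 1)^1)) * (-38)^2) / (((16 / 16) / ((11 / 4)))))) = 200 / 3971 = 0.05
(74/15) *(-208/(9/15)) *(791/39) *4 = -3746176/27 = -138747.26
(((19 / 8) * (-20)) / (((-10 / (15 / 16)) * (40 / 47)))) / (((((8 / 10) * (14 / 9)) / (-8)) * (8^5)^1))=-120555 / 117440512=-0.00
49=49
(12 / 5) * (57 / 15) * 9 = 2052 / 25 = 82.08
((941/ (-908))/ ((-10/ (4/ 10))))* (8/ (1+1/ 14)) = 26348/ 85125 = 0.31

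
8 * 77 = 616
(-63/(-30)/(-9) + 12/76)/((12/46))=-989/3420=-0.29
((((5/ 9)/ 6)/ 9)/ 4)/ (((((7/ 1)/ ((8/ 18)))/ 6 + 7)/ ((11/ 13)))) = 5/ 22113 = 0.00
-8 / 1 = -8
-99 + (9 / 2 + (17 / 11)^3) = -90.81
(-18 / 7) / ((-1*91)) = 18 / 637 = 0.03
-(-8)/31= 0.26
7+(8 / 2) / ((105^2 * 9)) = 694579 / 99225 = 7.00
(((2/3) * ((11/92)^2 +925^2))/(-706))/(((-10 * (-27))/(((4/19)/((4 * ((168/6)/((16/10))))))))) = -7242010121/804687080400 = -0.01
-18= -18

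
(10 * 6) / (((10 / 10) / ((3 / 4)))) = 45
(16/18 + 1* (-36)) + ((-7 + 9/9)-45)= -775/9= -86.11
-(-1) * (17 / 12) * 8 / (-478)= -17 / 717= -0.02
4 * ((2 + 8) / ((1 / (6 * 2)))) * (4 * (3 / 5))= 1152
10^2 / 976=0.10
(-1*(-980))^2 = 960400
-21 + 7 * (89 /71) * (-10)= -7721 /71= -108.75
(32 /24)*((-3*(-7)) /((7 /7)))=28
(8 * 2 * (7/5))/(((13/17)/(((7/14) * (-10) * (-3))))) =439.38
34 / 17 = 2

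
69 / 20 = 3.45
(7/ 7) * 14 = 14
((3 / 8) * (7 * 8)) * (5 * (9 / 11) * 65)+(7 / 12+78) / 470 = 346447373 / 62040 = 5584.26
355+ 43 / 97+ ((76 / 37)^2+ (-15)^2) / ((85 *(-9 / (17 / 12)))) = 25457767583 / 71708220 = 355.02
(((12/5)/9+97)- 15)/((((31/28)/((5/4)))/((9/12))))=4319/62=69.66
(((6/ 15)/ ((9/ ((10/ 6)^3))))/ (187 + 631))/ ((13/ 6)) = 50/ 430677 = 0.00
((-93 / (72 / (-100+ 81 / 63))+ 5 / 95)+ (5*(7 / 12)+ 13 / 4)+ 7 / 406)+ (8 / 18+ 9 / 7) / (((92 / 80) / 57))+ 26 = 522681349 / 2129064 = 245.50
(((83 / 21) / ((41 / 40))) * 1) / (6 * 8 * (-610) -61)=-3320 / 25262601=-0.00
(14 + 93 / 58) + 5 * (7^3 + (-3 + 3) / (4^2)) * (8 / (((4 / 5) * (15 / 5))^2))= 625760 / 261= 2397.55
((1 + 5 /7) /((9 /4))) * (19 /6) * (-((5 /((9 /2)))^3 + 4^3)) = -157.72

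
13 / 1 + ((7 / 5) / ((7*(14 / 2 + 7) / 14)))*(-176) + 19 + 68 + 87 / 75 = 1649 / 25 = 65.96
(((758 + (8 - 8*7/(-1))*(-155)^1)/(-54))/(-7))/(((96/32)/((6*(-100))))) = 101800/21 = 4847.62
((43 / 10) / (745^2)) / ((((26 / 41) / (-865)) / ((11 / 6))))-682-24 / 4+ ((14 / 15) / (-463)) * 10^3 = -55324740323107 / 80176691400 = -690.04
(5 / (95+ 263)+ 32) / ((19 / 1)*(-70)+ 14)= -11461 / 471128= -0.02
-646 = -646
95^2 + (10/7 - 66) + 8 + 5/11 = 8968.88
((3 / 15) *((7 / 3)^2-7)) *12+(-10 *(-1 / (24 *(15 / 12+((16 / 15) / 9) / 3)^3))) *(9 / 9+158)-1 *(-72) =13559976462256 / 136743464535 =99.16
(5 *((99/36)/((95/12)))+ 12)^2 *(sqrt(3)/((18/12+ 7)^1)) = 136242 *sqrt(3)/6137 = 38.45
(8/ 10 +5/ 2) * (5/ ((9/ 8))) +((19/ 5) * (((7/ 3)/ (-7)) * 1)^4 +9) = 9604/ 405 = 23.71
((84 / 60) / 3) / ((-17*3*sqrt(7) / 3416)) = -3416*sqrt(7) / 765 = -11.81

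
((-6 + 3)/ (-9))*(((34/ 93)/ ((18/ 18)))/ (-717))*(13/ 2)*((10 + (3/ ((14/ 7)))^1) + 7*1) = -8177/ 400086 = -0.02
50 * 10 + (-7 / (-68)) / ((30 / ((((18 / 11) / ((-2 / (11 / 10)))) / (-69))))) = 78200007 / 156400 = 500.00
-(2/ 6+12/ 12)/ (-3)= 0.44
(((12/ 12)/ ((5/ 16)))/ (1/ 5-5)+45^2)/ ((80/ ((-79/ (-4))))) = 479767/ 960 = 499.76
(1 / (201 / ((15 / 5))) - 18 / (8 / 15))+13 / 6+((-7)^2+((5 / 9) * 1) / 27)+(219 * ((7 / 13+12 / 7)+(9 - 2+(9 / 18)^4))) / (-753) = 87720409201 / 5949989136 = 14.74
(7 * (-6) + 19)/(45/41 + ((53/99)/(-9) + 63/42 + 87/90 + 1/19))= -79820235/12345676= -6.47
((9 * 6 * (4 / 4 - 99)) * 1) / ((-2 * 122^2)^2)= -1323 / 221533456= -0.00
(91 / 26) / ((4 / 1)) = 7 / 8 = 0.88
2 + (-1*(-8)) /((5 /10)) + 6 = 24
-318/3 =-106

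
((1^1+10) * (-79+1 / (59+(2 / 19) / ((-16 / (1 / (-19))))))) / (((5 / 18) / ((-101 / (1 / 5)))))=269136263682 / 170393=1579503.05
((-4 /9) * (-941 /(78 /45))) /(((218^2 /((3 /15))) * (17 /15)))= 4705 /5251402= 0.00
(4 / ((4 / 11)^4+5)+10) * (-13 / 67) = -10311262 / 4921887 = -2.09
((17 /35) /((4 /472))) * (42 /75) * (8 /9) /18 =16048 /10125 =1.58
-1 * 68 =-68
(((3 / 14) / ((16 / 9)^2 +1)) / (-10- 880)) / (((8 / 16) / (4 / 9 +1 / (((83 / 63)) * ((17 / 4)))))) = -106812 / 1481204305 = -0.00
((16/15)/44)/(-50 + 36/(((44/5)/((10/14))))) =-28/54375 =-0.00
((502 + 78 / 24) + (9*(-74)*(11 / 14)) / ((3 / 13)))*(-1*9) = 444105 / 28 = 15860.89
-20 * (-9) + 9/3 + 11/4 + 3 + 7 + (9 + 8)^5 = 5680211/4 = 1420052.75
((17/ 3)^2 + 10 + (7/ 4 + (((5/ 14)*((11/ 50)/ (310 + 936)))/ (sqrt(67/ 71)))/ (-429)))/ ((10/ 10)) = 1579/ 36 - sqrt(4757)/ 455811720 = 43.86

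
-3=-3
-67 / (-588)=0.11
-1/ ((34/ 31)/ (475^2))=-6994375/ 34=-205716.91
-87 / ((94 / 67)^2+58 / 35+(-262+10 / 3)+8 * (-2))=41007015 / 127753894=0.32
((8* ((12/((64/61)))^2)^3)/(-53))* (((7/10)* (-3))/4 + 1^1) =-713608705274211/4445962240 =-160507.14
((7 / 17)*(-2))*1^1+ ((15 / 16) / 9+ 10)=7573 / 816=9.28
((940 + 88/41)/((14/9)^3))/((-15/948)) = -1112312574/70315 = -15818.99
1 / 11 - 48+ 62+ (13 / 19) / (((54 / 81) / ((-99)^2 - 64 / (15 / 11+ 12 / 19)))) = 583349373 / 58102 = 10040.09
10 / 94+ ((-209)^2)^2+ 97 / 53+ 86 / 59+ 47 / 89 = 24957489160356882 / 13080241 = 1908029764.92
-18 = -18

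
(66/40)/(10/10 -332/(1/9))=-33/59740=-0.00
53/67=0.79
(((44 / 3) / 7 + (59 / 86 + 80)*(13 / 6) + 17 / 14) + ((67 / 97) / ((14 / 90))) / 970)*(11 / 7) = 279.92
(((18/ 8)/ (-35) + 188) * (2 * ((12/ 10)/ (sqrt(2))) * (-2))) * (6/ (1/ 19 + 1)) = -4499181 * sqrt(2)/ 1750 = -3635.89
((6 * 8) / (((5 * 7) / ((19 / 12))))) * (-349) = -26524 / 35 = -757.83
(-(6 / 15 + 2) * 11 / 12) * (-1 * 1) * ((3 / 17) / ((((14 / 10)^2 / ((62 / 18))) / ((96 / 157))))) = 54560 / 130781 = 0.42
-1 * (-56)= 56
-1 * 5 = -5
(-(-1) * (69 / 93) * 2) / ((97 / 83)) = 1.27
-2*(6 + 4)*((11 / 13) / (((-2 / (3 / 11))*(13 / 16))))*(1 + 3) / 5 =2.27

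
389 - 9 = 380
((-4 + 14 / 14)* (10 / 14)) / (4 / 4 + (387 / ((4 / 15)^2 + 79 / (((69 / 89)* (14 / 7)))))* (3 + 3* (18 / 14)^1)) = -7920915 / 195958027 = -0.04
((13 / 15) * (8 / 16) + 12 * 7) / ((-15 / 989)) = -2505137 / 450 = -5566.97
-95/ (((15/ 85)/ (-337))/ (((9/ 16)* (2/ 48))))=544255/ 128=4251.99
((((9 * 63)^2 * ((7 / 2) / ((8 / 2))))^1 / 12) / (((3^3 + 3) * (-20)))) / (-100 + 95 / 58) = 1035909 / 2608000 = 0.40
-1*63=-63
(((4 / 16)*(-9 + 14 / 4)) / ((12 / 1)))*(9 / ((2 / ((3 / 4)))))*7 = -693 / 256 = -2.71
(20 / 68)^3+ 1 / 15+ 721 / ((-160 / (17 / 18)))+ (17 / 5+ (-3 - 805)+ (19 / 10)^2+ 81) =-724.15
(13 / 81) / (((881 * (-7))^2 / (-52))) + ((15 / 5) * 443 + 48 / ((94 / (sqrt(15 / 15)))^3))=1329.00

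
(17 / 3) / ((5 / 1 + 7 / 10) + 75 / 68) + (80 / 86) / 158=19773440 / 23571783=0.84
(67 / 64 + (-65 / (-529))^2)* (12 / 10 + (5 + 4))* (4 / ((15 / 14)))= 2263349893 / 55968200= 40.44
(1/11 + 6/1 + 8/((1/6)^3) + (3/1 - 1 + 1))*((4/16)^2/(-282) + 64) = 1379439959/12408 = 111173.43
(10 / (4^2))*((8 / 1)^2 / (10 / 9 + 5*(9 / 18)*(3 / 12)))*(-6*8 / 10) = -13824 / 125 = -110.59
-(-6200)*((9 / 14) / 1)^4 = 5084775 / 4802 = 1058.89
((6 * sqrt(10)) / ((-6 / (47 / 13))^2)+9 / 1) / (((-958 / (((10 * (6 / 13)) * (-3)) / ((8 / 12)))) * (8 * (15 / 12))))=19881 * sqrt(10) / 4209452+243 / 12454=0.03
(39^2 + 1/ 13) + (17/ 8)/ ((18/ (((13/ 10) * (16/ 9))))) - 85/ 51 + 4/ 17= 272080591/ 179010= 1519.92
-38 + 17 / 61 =-2301 / 61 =-37.72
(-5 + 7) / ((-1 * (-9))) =2 / 9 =0.22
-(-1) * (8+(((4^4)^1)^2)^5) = 1208925819614629174706184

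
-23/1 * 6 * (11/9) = -506/3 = -168.67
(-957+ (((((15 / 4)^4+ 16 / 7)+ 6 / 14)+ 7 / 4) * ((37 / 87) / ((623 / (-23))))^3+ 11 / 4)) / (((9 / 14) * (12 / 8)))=-272284191843584137741 / 275147541070734528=-989.59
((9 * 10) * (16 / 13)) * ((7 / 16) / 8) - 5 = 55 / 52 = 1.06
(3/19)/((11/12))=36/209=0.17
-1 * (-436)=436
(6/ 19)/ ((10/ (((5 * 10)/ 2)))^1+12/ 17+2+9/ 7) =1190/ 16549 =0.07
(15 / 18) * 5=25 / 6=4.17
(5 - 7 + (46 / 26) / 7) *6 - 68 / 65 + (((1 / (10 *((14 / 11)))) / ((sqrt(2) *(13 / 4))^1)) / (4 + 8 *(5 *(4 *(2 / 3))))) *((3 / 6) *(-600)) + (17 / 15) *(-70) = -124028 / 1365 - 495 *sqrt(2) / 15106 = -90.91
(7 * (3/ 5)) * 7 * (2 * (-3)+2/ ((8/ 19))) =-147/ 4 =-36.75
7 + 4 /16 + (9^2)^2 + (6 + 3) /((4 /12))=26381 /4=6595.25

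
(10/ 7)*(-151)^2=228010/ 7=32572.86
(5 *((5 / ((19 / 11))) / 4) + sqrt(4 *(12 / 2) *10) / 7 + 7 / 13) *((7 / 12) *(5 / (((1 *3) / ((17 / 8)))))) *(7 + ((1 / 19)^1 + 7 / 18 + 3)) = 303535 *sqrt(15) / 24624 + 2908775905 / 32438016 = 137.41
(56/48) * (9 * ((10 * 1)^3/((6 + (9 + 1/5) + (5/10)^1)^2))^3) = 10500000000000000/14976071831449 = 701.12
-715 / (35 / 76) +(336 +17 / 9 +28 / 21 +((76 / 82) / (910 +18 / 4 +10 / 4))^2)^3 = 80367840186087075687988426363867010333 / 2058954183448771284724589768241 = 39033331.01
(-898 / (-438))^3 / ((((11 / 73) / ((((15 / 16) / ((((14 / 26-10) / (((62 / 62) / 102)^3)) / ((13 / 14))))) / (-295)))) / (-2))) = -0.00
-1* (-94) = 94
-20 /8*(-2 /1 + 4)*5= -25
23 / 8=2.88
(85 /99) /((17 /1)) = 0.05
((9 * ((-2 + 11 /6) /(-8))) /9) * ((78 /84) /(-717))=-13 /481824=-0.00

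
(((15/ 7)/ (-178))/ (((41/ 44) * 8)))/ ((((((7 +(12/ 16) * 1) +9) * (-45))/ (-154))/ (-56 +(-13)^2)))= -0.04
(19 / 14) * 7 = 19 / 2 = 9.50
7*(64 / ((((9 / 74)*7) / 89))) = 421504 / 9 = 46833.78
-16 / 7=-2.29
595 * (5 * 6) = 17850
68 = 68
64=64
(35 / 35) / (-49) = -1 / 49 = -0.02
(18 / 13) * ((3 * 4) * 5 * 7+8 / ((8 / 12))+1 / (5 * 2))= 38889 / 65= 598.29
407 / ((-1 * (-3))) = 407 / 3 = 135.67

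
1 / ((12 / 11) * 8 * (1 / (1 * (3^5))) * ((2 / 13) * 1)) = 11583 / 64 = 180.98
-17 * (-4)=68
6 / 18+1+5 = 19 / 3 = 6.33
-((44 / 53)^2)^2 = -3748096 / 7890481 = -0.48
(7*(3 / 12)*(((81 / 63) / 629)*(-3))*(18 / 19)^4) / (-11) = 708588 / 901690999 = 0.00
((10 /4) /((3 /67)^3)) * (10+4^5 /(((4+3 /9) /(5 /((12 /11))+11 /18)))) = 36288559765 /1053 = 34462070.05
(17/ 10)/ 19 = 17/ 190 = 0.09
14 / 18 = 7 / 9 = 0.78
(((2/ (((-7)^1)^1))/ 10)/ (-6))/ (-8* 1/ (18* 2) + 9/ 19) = 57/ 3010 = 0.02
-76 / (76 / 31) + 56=25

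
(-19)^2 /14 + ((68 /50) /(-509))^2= 58455166809 /2266958750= 25.79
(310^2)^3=887503681000000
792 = 792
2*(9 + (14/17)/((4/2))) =320/17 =18.82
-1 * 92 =-92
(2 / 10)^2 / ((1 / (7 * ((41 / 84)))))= 41 / 300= 0.14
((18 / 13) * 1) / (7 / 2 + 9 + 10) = 4 / 65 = 0.06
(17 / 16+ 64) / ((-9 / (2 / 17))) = -347 / 408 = -0.85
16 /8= 2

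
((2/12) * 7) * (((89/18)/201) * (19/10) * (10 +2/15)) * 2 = 449806/407025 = 1.11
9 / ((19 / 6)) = 54 / 19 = 2.84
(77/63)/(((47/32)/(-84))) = -9856/141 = -69.90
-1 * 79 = -79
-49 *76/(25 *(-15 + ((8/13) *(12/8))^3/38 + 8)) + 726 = 5443217482/7283425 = 747.34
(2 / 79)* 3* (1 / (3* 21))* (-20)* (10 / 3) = -400 / 4977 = -0.08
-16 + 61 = 45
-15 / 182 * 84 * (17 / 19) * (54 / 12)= -6885 / 247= -27.87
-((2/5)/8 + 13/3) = -263/60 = -4.38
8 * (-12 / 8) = -12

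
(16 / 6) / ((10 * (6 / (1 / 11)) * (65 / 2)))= 4 / 32175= 0.00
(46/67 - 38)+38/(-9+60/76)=-219187/5226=-41.94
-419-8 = -427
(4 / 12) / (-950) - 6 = -6.00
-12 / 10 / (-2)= 3 / 5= 0.60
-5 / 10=-1 / 2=-0.50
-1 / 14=-0.07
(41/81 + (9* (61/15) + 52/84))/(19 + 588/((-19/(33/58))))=4533077/167265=27.10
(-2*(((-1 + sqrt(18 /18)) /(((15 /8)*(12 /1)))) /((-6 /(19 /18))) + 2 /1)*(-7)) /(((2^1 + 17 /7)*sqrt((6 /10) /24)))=392*sqrt(10) /31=39.99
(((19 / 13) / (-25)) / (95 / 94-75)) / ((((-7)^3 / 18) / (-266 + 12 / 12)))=1703844 / 155061725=0.01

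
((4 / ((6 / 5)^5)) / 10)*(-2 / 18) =-625 / 34992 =-0.02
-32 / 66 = -16 / 33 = -0.48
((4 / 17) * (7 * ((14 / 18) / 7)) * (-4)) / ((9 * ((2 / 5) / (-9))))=280 / 153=1.83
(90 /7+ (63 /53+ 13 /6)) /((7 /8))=144356 /7791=18.53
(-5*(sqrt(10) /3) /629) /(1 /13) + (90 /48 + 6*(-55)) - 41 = -369.23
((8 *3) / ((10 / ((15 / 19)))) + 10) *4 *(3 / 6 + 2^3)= 7684 / 19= 404.42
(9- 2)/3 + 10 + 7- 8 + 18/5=224/15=14.93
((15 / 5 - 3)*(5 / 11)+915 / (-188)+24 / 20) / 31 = -3447 / 29140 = -0.12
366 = 366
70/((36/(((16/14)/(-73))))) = -20/657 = -0.03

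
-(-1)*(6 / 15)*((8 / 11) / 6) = 8 / 165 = 0.05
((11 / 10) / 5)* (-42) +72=1569 / 25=62.76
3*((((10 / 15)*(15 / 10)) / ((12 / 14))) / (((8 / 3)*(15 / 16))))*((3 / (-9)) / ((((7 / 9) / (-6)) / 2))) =7.20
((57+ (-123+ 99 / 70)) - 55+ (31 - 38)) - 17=-10051 / 70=-143.59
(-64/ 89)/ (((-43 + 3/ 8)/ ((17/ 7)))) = 8704/ 212443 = 0.04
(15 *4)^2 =3600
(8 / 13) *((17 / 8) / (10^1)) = 17 / 130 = 0.13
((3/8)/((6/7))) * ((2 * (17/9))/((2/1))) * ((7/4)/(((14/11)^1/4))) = 4.55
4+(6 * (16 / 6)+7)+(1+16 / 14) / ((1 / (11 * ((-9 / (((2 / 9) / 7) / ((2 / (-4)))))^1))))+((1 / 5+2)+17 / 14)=472033 / 140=3371.66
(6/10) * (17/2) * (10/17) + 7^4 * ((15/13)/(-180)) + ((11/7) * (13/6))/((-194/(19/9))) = -2961971/238329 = -12.43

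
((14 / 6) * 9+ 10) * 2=62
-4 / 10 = -0.40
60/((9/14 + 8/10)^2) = 294000/10201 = 28.82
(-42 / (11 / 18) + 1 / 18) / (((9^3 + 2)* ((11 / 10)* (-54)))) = 67985 / 42987186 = 0.00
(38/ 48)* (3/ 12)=19/ 96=0.20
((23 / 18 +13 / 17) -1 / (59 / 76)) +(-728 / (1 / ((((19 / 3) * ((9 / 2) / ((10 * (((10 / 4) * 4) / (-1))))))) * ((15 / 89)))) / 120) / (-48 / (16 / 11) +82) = 855152707 / 1124764200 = 0.76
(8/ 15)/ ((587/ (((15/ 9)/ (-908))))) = -2/ 1199241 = -0.00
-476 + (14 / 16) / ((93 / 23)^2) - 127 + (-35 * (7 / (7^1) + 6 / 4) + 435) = -17674853 / 69192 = -255.45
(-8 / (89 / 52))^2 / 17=1.29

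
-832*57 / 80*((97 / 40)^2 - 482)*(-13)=-7338332703 / 2000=-3669166.35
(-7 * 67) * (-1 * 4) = 1876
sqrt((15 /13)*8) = 3.04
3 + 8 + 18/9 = 13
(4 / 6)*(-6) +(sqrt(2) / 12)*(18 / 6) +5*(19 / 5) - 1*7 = sqrt(2) / 4 +8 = 8.35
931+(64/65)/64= 60516/65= 931.02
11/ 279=0.04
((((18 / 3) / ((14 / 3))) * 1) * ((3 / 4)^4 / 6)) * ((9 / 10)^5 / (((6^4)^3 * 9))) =3 / 1468006400000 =0.00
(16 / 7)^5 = 1048576 / 16807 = 62.39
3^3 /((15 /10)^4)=16 /3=5.33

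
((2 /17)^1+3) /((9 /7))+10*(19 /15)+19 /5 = 14452 /765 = 18.89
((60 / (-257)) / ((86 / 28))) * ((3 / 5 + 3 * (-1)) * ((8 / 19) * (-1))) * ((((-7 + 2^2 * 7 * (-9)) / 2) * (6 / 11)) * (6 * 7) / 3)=175440384 / 2309659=75.96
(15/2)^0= 1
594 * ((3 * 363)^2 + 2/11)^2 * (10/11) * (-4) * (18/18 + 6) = -2573053484213857680/121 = -21264904828213699.83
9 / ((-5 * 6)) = -3 / 10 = -0.30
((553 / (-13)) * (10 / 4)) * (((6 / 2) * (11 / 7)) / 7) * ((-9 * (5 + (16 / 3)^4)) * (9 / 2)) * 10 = 4297704675 / 182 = 23613761.95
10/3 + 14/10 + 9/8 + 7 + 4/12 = 1583/120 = 13.19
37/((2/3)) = 111/2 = 55.50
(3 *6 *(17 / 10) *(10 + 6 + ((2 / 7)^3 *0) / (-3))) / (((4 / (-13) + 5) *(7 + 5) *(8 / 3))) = 1989 / 610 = 3.26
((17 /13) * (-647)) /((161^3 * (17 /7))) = -0.00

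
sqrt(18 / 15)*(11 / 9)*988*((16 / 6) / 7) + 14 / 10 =7 / 5 + 86944*sqrt(30) / 945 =505.33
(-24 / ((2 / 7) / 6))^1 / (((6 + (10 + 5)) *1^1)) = -24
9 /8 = 1.12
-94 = -94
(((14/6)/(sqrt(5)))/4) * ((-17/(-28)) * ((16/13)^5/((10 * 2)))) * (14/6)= 1949696 * sqrt(5)/83540925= 0.05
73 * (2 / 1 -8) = -438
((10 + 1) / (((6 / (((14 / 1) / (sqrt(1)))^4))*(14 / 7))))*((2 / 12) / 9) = 52822 / 81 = 652.12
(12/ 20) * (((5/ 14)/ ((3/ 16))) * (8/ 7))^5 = 671088640000/ 22880495169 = 29.33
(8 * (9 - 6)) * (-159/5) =-3816/5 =-763.20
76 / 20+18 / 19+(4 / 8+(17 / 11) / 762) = 2090021 / 398145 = 5.25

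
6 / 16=3 / 8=0.38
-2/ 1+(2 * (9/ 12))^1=-1/ 2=-0.50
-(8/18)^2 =-16/81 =-0.20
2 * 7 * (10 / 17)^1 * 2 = 280 / 17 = 16.47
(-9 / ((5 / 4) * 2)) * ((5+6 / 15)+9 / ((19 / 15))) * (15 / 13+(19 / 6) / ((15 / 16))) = -204.01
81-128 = -47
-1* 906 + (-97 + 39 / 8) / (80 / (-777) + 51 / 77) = -5850261 / 5464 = -1070.69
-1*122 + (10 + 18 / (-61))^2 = -103498 / 3721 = -27.81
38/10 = 19/5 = 3.80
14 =14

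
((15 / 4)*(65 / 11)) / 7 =975 / 308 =3.17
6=6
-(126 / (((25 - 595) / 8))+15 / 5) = -117 / 95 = -1.23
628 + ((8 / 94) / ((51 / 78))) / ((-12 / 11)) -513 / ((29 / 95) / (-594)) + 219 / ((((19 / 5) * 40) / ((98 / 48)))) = 84431282625601 / 84527808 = 998858.06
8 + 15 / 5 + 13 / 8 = 101 / 8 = 12.62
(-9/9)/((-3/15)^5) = 3125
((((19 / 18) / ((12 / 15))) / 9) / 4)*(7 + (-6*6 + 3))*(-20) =6175 / 324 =19.06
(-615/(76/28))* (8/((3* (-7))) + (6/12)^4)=21935/304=72.15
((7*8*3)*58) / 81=3248 / 27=120.30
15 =15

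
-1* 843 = -843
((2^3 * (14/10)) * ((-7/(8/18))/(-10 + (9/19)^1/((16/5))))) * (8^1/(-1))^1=-2145024/14975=-143.24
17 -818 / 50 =16 / 25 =0.64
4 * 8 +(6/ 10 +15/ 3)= 188/ 5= 37.60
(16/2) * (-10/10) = -8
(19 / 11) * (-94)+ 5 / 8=-14233 / 88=-161.74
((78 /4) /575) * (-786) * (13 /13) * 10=-30654 /115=-266.56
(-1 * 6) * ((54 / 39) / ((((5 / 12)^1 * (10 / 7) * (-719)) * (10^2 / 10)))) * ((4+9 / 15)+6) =120204 / 5841875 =0.02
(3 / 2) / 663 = 1 / 442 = 0.00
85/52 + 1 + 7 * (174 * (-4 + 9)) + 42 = 319001/52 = 6134.63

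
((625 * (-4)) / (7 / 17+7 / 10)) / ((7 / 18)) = -5782.31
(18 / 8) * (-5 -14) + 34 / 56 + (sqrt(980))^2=6565 / 7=937.86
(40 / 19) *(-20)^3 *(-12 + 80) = -1145263.16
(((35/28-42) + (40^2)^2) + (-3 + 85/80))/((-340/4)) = -40959317/1360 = -30117.14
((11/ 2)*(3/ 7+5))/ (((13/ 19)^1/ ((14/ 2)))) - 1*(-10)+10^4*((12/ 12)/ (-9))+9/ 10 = -929857/ 1170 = -794.75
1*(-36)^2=1296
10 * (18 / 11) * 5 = 900 / 11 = 81.82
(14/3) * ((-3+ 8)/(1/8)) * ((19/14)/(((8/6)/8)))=1520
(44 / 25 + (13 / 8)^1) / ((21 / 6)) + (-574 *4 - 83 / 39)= -2297.16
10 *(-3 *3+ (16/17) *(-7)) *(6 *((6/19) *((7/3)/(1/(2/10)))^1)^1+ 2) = -145220/323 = -449.60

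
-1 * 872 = -872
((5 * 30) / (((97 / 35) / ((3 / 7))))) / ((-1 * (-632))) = 1125 / 30652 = 0.04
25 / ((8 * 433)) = 25 / 3464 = 0.01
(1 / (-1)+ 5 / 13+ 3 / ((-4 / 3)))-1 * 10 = -669 / 52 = -12.87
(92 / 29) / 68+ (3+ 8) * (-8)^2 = 347095 / 493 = 704.05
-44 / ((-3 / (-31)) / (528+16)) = -742016 / 3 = -247338.67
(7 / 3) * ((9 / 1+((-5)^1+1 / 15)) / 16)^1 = 427 / 720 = 0.59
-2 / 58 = -1 / 29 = -0.03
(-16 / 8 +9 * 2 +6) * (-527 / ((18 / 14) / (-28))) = 2272424 / 9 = 252491.56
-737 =-737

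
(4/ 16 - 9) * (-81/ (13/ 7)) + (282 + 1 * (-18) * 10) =25149/ 52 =483.63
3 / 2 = 1.50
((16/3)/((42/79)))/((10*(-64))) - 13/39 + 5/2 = 10841/5040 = 2.15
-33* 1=-33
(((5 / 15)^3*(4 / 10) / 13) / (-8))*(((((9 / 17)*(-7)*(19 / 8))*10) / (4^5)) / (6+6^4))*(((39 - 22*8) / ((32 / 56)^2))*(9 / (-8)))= 127547 / 28735176704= 0.00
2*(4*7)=56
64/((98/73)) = 2336/49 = 47.67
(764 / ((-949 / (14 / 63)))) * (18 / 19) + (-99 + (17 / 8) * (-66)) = -17267891 / 72124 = -239.42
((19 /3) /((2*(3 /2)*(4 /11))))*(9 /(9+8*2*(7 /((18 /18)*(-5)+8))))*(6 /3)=627 /278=2.26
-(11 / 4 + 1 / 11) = -125 / 44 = -2.84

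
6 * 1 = 6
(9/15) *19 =57/5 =11.40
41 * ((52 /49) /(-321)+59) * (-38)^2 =54938884636 /15729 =3492840.27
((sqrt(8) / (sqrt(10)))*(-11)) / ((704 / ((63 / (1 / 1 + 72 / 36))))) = -21*sqrt(5) / 160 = -0.29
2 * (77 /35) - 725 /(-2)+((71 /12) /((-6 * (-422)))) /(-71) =55739443 /151920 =366.90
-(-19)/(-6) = -19/6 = -3.17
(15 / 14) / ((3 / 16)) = 40 / 7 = 5.71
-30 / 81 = -10 / 27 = -0.37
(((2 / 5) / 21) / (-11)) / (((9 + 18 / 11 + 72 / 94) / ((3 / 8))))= -47 / 825300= -0.00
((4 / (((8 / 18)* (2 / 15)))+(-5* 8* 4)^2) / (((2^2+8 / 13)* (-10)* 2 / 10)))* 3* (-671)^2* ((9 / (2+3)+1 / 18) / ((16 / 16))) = -10035717457337 / 1440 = -6969248234.26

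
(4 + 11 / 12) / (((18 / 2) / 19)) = 1121 / 108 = 10.38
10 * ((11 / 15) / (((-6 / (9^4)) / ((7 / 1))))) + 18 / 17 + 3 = -954192 / 17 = -56128.94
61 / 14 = 4.36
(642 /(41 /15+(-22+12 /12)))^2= 23184225 /18769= 1235.24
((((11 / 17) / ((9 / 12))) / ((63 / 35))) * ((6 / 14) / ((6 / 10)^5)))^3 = 324951171875000000 / 17627358343214277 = 18.43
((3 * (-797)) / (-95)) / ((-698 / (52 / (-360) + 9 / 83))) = 214393 / 165111900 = 0.00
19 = 19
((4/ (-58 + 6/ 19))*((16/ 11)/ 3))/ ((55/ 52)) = -7904/ 248655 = -0.03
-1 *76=-76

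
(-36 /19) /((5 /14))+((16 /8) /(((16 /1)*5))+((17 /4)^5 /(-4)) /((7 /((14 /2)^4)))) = -46268095001 /389120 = -118904.44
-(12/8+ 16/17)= -83/34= -2.44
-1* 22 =-22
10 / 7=1.43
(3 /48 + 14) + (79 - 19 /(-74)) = 55245 /592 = 93.32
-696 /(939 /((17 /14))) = -1972 /2191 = -0.90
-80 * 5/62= -200/31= -6.45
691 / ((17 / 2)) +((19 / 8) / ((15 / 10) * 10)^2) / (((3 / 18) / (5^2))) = 16907 / 204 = 82.88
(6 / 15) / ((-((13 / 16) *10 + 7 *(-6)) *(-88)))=-2 / 14905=-0.00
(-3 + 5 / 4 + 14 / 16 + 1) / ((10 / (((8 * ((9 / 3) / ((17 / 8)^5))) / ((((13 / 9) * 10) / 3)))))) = 663552 / 461453525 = 0.00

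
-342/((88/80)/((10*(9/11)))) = -307800/121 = -2543.80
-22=-22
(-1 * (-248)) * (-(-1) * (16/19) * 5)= 19840/19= 1044.21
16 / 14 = 8 / 7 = 1.14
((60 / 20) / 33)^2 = 1 / 121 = 0.01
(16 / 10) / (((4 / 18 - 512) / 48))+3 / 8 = 20721 / 92120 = 0.22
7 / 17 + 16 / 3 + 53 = 2996 / 51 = 58.75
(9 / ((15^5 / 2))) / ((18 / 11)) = 11 / 759375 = 0.00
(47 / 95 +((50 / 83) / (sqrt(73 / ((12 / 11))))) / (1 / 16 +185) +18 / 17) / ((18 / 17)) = 13600 * sqrt(2409) / 1776129201 +2509 / 1710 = 1.47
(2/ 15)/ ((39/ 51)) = 34/ 195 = 0.17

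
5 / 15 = 1 / 3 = 0.33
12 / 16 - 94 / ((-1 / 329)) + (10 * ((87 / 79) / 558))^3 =49059644250966061 / 1586317483692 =30926.75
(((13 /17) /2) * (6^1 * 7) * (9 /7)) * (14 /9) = 546 /17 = 32.12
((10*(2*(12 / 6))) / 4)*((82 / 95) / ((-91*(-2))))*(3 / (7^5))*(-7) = -0.00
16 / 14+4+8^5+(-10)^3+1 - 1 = 222412 / 7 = 31773.14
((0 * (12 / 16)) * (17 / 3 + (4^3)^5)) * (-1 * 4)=0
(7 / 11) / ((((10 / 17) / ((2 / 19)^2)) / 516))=6.19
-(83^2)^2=-47458321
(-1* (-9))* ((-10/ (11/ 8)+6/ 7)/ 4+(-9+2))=-77.44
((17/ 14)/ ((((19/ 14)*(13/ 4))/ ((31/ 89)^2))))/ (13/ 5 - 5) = -81685/ 5869461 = -0.01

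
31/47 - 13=-580/47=-12.34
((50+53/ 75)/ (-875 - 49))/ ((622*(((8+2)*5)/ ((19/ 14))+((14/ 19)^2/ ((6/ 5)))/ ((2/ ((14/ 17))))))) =-23339011/ 9795232986000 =-0.00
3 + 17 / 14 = 59 / 14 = 4.21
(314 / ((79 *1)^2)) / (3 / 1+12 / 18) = 942 / 68651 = 0.01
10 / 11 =0.91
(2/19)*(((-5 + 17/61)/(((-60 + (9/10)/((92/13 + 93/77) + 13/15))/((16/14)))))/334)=11108352/391294660099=0.00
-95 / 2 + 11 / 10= -232 / 5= -46.40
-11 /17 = -0.65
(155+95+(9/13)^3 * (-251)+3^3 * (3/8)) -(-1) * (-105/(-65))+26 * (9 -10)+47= 199.45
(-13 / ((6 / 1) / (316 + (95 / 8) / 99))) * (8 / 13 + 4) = -1251835 / 396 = -3161.20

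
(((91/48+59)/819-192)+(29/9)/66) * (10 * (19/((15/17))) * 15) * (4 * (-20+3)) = 759347452315/18018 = 42143825.75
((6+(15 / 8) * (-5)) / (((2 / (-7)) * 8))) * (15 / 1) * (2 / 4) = 2835 / 256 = 11.07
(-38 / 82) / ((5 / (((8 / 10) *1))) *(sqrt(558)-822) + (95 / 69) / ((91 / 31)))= 0.00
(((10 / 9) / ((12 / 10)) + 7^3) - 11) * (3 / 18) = 8989 / 162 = 55.49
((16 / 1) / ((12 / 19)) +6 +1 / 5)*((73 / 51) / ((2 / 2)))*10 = 69058 / 153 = 451.36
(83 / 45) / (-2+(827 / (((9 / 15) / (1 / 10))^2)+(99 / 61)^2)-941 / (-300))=37210 / 539513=0.07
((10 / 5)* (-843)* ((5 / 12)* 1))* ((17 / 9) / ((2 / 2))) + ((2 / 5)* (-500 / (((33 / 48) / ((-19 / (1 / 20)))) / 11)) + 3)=21864169 / 18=1214676.06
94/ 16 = 47/ 8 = 5.88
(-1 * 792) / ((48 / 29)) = -478.50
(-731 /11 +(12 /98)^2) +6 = -1596269 /26411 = -60.44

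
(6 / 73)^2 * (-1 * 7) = -252 / 5329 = -0.05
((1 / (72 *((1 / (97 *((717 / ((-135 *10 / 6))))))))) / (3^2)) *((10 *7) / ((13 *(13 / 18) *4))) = -162281 / 182520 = -0.89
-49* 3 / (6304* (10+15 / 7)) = -1029 / 535840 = -0.00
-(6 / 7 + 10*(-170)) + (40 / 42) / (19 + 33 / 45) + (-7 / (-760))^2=254196285491 / 149598400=1699.19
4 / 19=0.21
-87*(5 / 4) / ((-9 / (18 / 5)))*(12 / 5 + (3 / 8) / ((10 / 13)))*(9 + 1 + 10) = 20097 / 8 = 2512.12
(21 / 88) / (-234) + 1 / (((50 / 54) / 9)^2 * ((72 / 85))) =95697871 / 858000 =111.54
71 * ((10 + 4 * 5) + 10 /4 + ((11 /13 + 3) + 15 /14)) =241755 /91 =2656.65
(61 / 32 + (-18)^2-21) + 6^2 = 10909 / 32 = 340.91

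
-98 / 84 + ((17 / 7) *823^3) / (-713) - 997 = -56888951333 / 29946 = -1899717.87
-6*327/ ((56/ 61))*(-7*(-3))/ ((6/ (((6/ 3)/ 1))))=-14960.25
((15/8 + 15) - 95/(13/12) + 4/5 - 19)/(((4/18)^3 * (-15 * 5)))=11248227/104000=108.16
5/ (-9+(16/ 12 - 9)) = -3/ 10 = -0.30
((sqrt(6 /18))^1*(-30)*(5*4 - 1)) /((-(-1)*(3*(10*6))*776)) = -19*sqrt(3) /13968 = -0.00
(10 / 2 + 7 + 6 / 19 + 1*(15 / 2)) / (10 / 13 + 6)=9789 / 3344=2.93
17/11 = 1.55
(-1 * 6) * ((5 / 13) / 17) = -30 / 221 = -0.14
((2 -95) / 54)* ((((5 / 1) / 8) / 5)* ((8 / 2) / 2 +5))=-217 / 144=-1.51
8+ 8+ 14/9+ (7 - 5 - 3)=149/9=16.56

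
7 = 7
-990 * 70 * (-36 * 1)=2494800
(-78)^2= 6084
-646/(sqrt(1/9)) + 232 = -1706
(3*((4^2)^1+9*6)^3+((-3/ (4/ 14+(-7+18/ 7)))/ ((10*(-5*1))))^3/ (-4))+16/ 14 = 87837081056064827/ 85361500000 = 1029001.14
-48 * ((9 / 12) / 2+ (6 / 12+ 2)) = -138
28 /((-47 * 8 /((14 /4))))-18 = -3433 /188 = -18.26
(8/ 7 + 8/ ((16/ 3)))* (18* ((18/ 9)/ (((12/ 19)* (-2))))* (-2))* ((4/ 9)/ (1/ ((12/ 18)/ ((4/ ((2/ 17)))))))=1406/ 1071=1.31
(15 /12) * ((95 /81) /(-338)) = -0.00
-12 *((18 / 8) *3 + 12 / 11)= -1035 / 11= -94.09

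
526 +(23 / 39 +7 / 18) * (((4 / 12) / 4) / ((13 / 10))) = 9601697 / 18252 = 526.06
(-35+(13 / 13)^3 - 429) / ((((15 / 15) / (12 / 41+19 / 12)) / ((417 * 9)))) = -534613599 / 164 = -3259839.02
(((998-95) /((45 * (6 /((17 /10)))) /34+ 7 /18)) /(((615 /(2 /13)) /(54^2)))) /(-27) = -338213232 /70150795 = -4.82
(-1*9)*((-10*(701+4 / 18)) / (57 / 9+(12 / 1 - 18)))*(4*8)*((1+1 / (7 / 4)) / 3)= 3173531.43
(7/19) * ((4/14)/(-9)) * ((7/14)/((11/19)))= -1/99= -0.01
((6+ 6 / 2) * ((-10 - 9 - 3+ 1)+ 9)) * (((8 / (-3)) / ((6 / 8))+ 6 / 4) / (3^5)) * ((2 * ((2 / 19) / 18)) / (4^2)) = 37 / 55404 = 0.00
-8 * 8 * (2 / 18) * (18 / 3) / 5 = -128 / 15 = -8.53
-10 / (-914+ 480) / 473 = 5 / 102641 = 0.00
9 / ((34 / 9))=81 / 34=2.38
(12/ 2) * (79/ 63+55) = 7088/ 21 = 337.52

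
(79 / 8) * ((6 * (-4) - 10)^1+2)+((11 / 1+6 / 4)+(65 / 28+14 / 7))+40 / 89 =-744433 / 2492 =-298.73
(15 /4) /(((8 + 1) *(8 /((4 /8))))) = 5 /192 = 0.03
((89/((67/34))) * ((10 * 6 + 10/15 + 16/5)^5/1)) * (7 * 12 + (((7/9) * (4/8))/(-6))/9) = 49836185465891254469872/12363384375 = 4030950098636.83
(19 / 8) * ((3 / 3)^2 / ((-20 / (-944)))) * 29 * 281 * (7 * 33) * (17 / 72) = 11957752961 / 240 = 49823970.67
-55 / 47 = -1.17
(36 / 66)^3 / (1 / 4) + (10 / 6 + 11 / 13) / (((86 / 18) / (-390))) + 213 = 488361 / 57233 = 8.53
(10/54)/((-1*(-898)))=0.00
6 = 6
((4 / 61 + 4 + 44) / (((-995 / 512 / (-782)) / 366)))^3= 349442554241898817613098647552 / 985074875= 354737049040966370818.36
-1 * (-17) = 17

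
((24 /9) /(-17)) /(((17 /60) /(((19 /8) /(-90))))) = 38 /2601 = 0.01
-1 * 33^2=-1089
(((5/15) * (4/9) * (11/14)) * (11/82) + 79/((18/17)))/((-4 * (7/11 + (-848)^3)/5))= 12722215/83166013618632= 0.00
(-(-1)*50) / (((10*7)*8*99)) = 0.00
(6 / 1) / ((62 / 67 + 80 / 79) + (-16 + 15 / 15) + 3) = -15879 / 26629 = -0.60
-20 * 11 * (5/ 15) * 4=-880/ 3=-293.33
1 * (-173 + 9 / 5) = -856 / 5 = -171.20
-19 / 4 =-4.75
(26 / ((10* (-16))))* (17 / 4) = -221 / 320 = -0.69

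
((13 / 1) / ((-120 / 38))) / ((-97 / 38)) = 4693 / 2910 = 1.61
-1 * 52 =-52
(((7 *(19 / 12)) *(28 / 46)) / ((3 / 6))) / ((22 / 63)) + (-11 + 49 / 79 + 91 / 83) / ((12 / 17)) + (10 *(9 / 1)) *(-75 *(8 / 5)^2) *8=-2751443499209 / 19907052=-138214.51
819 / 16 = 51.19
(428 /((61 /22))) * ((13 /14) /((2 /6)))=183612 /427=430.00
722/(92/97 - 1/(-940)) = 65831960/86577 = 760.39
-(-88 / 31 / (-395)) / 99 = -8 / 110205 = -0.00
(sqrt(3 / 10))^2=3 / 10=0.30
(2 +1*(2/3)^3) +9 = 305/27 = 11.30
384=384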